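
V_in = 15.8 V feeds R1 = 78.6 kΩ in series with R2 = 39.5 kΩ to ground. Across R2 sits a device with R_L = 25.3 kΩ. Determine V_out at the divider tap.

R2 ‖ R_L = (39.5 × 25.3)/(39.5 + 25.3) = 15.42 kΩ.
Voltage divider with the loaded lower leg: V_out = 15.8 × 15.42/(78.6 + 15.42) = 15.8 × 0.1640 = 2.592 V.

V_out ≈ 2.59 V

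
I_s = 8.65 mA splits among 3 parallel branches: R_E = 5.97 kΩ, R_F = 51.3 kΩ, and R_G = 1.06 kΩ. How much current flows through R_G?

Conductances: ΣG = 1/5.97 + 1/51.3 + 1/1.06 = 1.130 (1/kΩ).
Current divider: I(R_G) = I_s · G_k/ΣG = 8.65 × (0.9434/1.130) = 8.65 × 0.8346 = 7.219 mA.

I ≈ 7.22 mA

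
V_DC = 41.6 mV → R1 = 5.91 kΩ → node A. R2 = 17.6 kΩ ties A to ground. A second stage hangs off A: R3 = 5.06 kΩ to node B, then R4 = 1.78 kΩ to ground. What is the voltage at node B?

Node A sees R2 in parallel with the series input of stage 2, R3 + R4 = 6.840 kΩ.
R2 ‖ (R3+R4) = 4.926 kΩ.
So V_A = 41.6 × 0.4546 = 18.91 mV.
V_B = V_A × 0.2602 = 4.921 mV.

V_B ≈ 4.92 mV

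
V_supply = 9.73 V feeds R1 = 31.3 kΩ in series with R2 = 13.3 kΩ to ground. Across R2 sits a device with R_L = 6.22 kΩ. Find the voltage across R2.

V_out ≈ 1.16 V

The load sits in parallel with R2, giving an effective lower resistance R2' = R2·R_L/(R2+R_L) = 4.238 kΩ.
Voltage divider with the loaded lower leg: V_out = 9.73 × 4.238/(31.3 + 4.238) = 9.73 × 0.1193 = 1.160 V.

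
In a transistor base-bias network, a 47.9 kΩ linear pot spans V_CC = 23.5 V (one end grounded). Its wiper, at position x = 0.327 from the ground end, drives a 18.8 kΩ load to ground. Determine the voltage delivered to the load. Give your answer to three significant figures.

The pot divides into 32.24 kΩ above the wiper and 15.66 kΩ below.
R_L loads the lower segment: effective lower R = 8.544 kΩ.
V_out = 23.5 × 8.544/(32.24 + 8.544) = 4.924 V.

V_out ≈ 4.92 V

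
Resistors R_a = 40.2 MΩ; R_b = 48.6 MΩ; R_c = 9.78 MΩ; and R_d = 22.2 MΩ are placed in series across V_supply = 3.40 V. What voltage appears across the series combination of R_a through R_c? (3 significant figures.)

Total series resistance ΣR = 40.2 + 48.6 + 9.78 + 22.2 = 120.8 MΩ.
R_{R_a..R_c} = 40.2 + 48.6 + 9.78 = 98.58 MΩ.
By the voltage-divider rule, V = 3.40 × 98.58/120.8 = 2.775 V.

V ≈ 2.78 V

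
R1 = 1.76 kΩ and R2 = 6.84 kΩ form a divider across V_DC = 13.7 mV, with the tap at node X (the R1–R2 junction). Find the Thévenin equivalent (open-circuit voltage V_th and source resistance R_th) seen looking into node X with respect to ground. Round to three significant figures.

V_th ≈ 10.9 mV, R_th ≈ 1.40 kΩ

With X open, the divider is unloaded: V_th = 13.7 × 6.84/8.600 = 10.90 mV.
With V_DC suppressed (replaced by a short), R_th = R1 ‖ R2 = (1.760 × 6.84)/(1.760 + 6.84) = 1.400 kΩ.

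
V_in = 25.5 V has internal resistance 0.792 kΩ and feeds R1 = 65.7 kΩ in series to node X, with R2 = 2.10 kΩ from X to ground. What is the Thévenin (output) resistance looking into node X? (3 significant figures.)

R1' = 0.792 + 65.7 = 66.49 kΩ (source resistance + R1).
Zeroing V_in shorts the top of R1' to ground, so R_th = R1' ‖ R2 = 2.036 kΩ.

R_th ≈ 2.04 kΩ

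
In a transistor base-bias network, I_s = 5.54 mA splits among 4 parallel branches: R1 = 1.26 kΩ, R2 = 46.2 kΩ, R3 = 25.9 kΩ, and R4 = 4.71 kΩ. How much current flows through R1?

ΣG = 1/1.26 + 1/46.2 + 1/25.9 + 1/4.71 = 1.066.
R1 takes the fraction G_k/ΣG = 0.7937/1.066 = 0.7444, so I = 5.54 × 0.7444 = 4.124 mA.

I ≈ 4.12 mA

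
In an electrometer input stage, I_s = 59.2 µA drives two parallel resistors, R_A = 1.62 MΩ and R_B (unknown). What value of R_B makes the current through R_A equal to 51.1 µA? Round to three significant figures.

R_B ≈ 10.2 MΩ

In a two-way split, I_A/I_s = R_B/(R_A + R_B).
With f = 0.8632, R_B = R_A · f/(1−f) = 1.62 × 6.309 = 10.22 MΩ.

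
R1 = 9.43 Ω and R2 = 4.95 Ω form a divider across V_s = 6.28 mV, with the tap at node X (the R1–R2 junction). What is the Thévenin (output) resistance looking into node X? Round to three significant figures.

R_th ≈ 3.25 Ω

Zeroing V_s shorts the top of R1 to ground, so R_th = R1 ‖ R2 = 3.246 Ω.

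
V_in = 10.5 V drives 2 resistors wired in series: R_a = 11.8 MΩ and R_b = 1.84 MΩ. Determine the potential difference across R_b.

V ≈ 1.42 V

ΣR = 11.8 + 1.84 = 13.64 MΩ.
V = V_in · R/ΣR = 10.5 × 0.1349 = 1.416 V.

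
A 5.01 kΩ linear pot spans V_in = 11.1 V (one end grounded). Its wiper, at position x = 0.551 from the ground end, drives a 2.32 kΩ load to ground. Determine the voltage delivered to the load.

Split the track: R_lower = x·R_p = 2.761 kΩ, R_upper = (1−x)·R_p = 2.249 kΩ.
(x·R_p) ‖ R_L = 1.261 kΩ.
Loaded-divider output: V_out = 11.1 × 0.3591 = 3.986 V.

V_out ≈ 3.99 V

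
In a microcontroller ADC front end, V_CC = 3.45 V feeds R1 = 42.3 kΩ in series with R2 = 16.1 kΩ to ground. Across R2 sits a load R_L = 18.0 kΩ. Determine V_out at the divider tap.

R2 ‖ R_L = (16.1 × 18.0)/(16.1 + 18.0) = 8.499 kΩ.
Then V_out = V_CC · R2'/(R1 + R2') = 3.45 × 8.499/50.80 = 0.5772 V.

V_out ≈ 0.577 V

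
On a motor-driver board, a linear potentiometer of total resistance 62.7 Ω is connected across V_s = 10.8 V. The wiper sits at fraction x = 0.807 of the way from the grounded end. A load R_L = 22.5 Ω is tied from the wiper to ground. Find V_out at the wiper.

Lower segment x·R_p = 50.60 Ω; upper segment (1−x)·R_p = 12.10 Ω.
R_L loads the lower segment: effective lower R = 15.57 Ω.
Then V_out = V_s · 15.57/(12.10 + 15.57) = 6.078 V.

V_out ≈ 6.08 V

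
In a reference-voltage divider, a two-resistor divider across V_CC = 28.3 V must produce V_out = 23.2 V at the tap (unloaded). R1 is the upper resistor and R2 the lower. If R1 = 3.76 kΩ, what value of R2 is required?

R2 ≈ 17.1 kΩ

The divider ratio is R2/(R1+R2) = 23.2/28.3 = 0.8198.
So R2 = R1 · V_out/(V_CC − V_out) = 3.76 × 23.2/(28.3 − 23.2) = 3.76 × 4.549 = 17.10 kΩ.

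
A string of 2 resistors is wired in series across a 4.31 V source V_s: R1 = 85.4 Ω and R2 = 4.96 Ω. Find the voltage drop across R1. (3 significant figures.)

Total series resistance ΣR = 85.4 + 4.96 = 90.36 Ω.
By the voltage-divider rule, V = 4.31 × 85.40/90.36 = 4.073 V.

V ≈ 4.07 V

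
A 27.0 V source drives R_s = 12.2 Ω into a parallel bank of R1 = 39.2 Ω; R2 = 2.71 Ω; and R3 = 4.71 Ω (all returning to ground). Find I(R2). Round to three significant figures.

Parallel bank: R_p = 1/(1/39.2 + 1/2.71 + 1/4.71) = 1.648 Ω.
V_A = 27.0 × 1.648/13.85 = 3.213 V.
I(R2) = V_A / R2 = 3.213/2.71 = 1.186 A.

I ≈ 1.19 A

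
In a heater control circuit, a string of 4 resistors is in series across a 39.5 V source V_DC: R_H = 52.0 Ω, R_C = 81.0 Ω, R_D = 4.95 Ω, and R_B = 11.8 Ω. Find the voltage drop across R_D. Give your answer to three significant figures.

V ≈ 1.31 V

ΣR = 52.0 + 81.0 + 4.95 + 11.8 = 149.8 Ω.
V = V_DC · R/ΣR = 39.5 × 0.03306 = 1.306 V.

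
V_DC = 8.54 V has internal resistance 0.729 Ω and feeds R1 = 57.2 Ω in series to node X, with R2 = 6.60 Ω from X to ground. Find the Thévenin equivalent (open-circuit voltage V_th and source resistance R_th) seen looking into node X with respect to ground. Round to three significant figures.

R1' = 0.729 + 57.2 = 57.93 Ω (source resistance + R1).
Open-circuit (no load on X): V_th = V_DC · R2/(R1' + R2) = 8.54 × 6.60/(57.93 + 6.60) = 0.8735 V.
With V_DC suppressed (replaced by a short), R_th = R1' ‖ R2 = (57.93 × 6.60)/(57.93 + 6.60) = 5.925 Ω.

V_th ≈ 0.873 V, R_th ≈ 5.92 Ω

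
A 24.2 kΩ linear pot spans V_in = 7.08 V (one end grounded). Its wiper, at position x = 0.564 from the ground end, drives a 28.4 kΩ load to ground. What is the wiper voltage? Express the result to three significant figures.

Split the track: R_lower = x·R_p = 13.65 kΩ, R_upper = (1−x)·R_p = 10.55 kΩ.
R_L loads the lower segment: effective lower R = 9.218 kΩ.
V_out = 7.08 × 9.218/(10.55 + 9.218) = 3.301 V.
(Unloaded: V_out = x·V_in = 3.99 V.)

V_out ≈ 3.30 V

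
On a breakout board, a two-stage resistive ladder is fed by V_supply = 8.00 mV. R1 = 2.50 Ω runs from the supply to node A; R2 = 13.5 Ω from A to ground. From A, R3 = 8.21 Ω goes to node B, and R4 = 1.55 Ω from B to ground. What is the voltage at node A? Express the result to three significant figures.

The second stage (R3 + R4 = 9.760 Ω) loads node A in parallel with R2.
R2 ‖ (R3+R4) = 5.665 Ω.
So V_A = 8.00 × 0.6938 = 5.550 mV.

V_A ≈ 5.55 mV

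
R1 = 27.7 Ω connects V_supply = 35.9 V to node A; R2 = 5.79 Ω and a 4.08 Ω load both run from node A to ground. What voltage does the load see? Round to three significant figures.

The load sits in parallel with R2, giving an effective lower resistance R2' = R2·R_L/(R2+R_L) = 2.393 Ω.
Then V_out = V_supply · R2'/(R1 + R2') = 35.9 × 2.393/30.09 = 2.855 V.

V_out ≈ 2.86 V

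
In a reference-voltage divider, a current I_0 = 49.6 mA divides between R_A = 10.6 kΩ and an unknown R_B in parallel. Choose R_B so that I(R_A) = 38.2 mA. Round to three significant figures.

R_B ≈ 35.5 kΩ

The fraction through R_A equals R_B/(R_A+R_B).
38.2/49.6 = R_B/(R_A + R_B) → R_B = R_A · (0.7702)/(1 − 0.7702) = 10.6 × 3.351 = 35.52 kΩ.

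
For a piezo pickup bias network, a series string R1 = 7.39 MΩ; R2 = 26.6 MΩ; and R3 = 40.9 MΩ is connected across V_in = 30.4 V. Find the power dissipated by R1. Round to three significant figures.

P ≈ 1.22 µW

The common current is I = 30.4/74.89 = 0.4059 µA.
P = I²R = 0.1648 × 7.39 = 1.218 µW.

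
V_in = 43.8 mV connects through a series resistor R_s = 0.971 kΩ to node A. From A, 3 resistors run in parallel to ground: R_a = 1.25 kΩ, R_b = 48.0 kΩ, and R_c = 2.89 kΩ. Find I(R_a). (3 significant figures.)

I ≈ 16.4 µA

Parallel bank: R_p = 1/(1/1.25 + 1/48.0 + 1/2.89) = 0.8570 kΩ.
V_A = 43.8 × 0.8570/1.828 = 20.53 mV.
Branch current I = V_A/R_a = 20.53/1.25 = 16.43 µA.
(Equivalently: I_total = 23.96 µA, then current-divider fraction G_k/ΣG = 0.6856.)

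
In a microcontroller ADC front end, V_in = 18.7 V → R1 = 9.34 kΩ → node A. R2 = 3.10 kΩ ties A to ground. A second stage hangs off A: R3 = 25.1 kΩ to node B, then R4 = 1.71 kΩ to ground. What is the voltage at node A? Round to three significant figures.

V_A ≈ 4.29 V

Looking into the second stage from A: R3 + R4 = 26.81 kΩ appears in parallel with R2.
Effective lower resistance at A: R2 ‖ 26.81 = 2.779 kΩ.
So V_A = 18.7 × 0.2293 = 4.288 V.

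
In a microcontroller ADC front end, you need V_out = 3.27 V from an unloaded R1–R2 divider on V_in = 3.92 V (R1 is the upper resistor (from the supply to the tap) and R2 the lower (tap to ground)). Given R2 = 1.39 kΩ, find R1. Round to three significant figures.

Required fraction k = V_out/V_in = 0.8342.
So R1 = R2 · (V_in/V_out − 1) = 1.39 × (3.92/3.27 − 1) = 1.39 × 0.1988 = 0.2763 kΩ.

R1 ≈ 0.276 kΩ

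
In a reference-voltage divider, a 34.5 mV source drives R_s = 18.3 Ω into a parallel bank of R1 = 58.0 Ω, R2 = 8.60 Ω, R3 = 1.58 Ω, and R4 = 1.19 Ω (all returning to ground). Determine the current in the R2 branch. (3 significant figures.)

Equivalent of the parallel group: R_p = 0.6224 Ω.
Node voltage V_A = V_s · R_p/(R_s + R_p) = 34.5 × 0.03289 = 1.135 mV.
I(R2) = V_A / R2 = 1.135/8.60 = 0.1319 mA.

I ≈ 0.132 mA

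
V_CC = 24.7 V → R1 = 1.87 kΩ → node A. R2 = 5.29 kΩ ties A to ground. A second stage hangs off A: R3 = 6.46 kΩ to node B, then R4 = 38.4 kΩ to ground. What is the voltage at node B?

Looking into the second stage from A: R3 + R4 = 44.86 kΩ appears in parallel with R2.
Effective lower resistance at A: R2 ‖ 44.86 = 4.732 kΩ.
V_A = 24.7 × 4.732/(1.87 + 4.732) = 17.70 V.
Stage 2 is unloaded, so V_B = V_A · R4/(R3+R4) = 17.70 × 38.4/44.86 = 15.15 V.

V_B ≈ 15.2 V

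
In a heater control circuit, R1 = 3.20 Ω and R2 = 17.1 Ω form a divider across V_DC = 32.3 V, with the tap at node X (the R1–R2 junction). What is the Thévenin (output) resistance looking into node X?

Zeroing V_DC shorts the top of R1 to ground, so R_th = R1 ‖ R2 = 2.696 Ω.

R_th ≈ 2.70 Ω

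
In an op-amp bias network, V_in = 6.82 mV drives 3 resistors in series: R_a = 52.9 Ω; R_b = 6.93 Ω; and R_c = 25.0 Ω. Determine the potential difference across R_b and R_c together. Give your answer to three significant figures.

V ≈ 2.57 mV

Total series resistance ΣR = 52.9 + 6.93 + 25.0 = 84.83 Ω.
R_{R_b..R_c} = 6.93 + 25.0 = 31.93 Ω.
By the voltage-divider rule, V = 6.82 × 31.93/84.83 = 2.567 mV.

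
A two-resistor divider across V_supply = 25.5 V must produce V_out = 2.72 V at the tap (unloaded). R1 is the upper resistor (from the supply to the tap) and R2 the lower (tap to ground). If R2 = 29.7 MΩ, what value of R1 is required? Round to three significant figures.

V_out/V_supply = R2/(R1+R2) = 0.1067.
Rearranging, R1 = R2·(1−k)/k = 29.7 × 8.375 = 248.7 MΩ.

R1 ≈ 249 MΩ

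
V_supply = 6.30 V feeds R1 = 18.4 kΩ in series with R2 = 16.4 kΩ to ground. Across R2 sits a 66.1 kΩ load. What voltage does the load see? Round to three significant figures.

V_out ≈ 2.62 V

First combine the lower leg with the load: R2 ‖ R_L = 13.14 kΩ.
Then V_out = V_supply · R2'/(R1 + R2') = 6.30 × 13.14/31.54 = 2.625 V.
(Unloaded it would be 2.97 V; the load pulls it down.)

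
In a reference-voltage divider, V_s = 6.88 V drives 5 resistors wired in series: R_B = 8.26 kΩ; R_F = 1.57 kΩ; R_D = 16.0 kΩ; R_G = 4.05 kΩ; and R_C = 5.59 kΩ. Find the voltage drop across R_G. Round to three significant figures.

V ≈ 0.786 V

Series total: ΣR = 8.26 + 1.57 + 16.0 + 4.05 + 5.59 = 35.47 kΩ.
V = V_s · R/ΣR = 6.88 × 0.1142 = 0.7856 V.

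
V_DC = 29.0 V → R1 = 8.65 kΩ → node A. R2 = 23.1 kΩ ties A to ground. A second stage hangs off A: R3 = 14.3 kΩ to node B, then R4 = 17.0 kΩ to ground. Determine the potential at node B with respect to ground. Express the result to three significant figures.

V_B ≈ 9.54 V

Node A sees R2 in parallel with the series input of stage 2, R3 + R4 = 31.30 kΩ.
Effective lower resistance at A: R2 ‖ 31.30 = 13.29 kΩ.
So V_A = 29.0 × 0.6058 = 17.57 V.
V_B = V_A × 0.5431 = 9.541 V.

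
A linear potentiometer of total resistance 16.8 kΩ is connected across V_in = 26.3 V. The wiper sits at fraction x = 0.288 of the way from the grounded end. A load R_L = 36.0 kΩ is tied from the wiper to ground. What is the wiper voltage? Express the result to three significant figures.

V_out ≈ 6.91 V

Lower segment x·R_p = 4.838 kΩ; upper segment (1−x)·R_p = 11.96 kΩ.
R_L loads the lower segment: effective lower R = 4.265 kΩ.
Loaded-divider output: V_out = 26.3 × 0.2628 = 6.913 V.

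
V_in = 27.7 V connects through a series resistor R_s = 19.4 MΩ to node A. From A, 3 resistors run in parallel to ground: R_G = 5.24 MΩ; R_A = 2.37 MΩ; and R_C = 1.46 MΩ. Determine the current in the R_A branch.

Combine the parallel branches: R_p = (1/5.24 + 1/2.37 + 1/1.46)⁻¹ = 0.7706 MΩ.
V_A = 27.7 × 0.7706/20.17 = 1.058 V.
I(R_A) = V_A / R_A = 1.058/2.37 = 0.4465 µA.
(Equivalently: I_total = 1.373 µA, then current-divider fraction G_k/ΣG = 0.3251.)

I ≈ 0.447 µA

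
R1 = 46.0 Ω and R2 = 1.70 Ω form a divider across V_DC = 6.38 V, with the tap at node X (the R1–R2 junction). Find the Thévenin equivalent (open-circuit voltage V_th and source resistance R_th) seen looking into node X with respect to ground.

V_th ≈ 0.227 V, R_th ≈ 1.64 Ω

V_th is the unloaded tap voltage: V_DC · R2/(R1+R2) = 6.38 × 0.03564 = 0.2274 V.
Zeroing V_DC shorts the top of R1 to ground, so R_th = R1 ‖ R2 = 1.639 Ω.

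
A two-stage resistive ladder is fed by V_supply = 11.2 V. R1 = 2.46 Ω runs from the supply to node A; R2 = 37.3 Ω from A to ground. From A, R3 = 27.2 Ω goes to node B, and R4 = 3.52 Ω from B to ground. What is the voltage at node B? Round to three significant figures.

V_B ≈ 1.12 V

Node A sees R2 in parallel with the series input of stage 2, R3 + R4 = 30.72 Ω.
Effective lower resistance at A: R2 ‖ 30.72 = 16.85 Ω.
So V_A = 11.2 × 0.8726 = 9.773 V.
V_B = V_A × 0.1146 = 1.120 V.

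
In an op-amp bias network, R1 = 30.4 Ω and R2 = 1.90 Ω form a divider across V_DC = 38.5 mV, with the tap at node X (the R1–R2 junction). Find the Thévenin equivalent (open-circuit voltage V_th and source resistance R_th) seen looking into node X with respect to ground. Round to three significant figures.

Open-circuit (no load on X): V_th = V_DC · R2/(R1 + R2) = 38.5 × 1.90/(30.40 + 1.90) = 2.265 mV.
Zeroing V_DC shorts the top of R1 to ground, so R_th = R1 ‖ R2 = 1.788 Ω.

V_th ≈ 2.26 mV, R_th ≈ 1.79 Ω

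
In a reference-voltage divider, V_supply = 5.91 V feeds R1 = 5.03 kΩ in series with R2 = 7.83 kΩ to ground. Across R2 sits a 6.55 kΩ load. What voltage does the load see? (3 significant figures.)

The load sits in parallel with R2, giving an effective lower resistance R2' = R2·R_L/(R2+R_L) = 3.567 kΩ.
Voltage divider with the loaded lower leg: V_out = 5.91 × 3.567/(5.03 + 3.567) = 5.91 × 0.4149 = 2.452 V.

V_out ≈ 2.45 V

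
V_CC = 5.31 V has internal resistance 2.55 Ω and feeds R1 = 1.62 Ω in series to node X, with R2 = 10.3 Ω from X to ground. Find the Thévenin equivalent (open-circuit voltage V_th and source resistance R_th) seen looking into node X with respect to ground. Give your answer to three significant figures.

V_th ≈ 3.78 V, R_th ≈ 2.97 Ω

R1' = 2.55 + 1.62 = 4.170 Ω (source resistance + R1).
With X open, the divider is unloaded: V_th = 5.31 × 10.3/14.47 = 3.780 V.
Zeroing V_CC shorts the top of R1' to ground, so R_th = R1' ‖ R2 = 2.968 Ω.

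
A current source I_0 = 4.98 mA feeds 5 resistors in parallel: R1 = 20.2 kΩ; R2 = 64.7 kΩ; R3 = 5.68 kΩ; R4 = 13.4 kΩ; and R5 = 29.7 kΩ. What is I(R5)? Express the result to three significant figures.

Conductances: ΣG = 1/20.2 + 1/64.7 + 1/5.68 + 1/13.4 + 1/29.7 = 0.3493 (1/kΩ).
By the current-divider rule, I = I_0 · G_k/ΣG = 4.98 × 0.09639 = 0.4800 mA.

I ≈ 0.480 mA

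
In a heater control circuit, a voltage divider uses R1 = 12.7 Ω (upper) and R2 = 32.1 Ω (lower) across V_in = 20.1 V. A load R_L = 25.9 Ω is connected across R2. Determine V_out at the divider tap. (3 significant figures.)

First combine the lower leg with the load: R2 ‖ R_L = 14.33 Ω.
Now apply the divider: V_out = 20.1 × 0.5302 = 10.66 V.

V_out ≈ 10.7 V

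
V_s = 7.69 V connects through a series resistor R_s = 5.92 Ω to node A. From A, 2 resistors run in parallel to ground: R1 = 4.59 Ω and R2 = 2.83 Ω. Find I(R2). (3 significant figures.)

I ≈ 0.620 A

Parallel bank: R_p = 1/(1/4.59 + 1/2.83) = 1.751 Ω.
Node voltage V_A = V_s · R_p/(R_s + R_p) = 7.69 × 0.2282 = 1.755 V.
Branch current I = V_A/R2 = 1.755/2.83 = 0.6202 A.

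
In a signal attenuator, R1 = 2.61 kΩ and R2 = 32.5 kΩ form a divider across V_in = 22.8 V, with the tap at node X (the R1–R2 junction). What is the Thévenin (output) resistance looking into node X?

R_th ≈ 2.42 kΩ

Looking into X with the source shorted: R_th = R1·R2/(R1+R2) = 2.610 × 32.5/35.11 = 2.416 kΩ.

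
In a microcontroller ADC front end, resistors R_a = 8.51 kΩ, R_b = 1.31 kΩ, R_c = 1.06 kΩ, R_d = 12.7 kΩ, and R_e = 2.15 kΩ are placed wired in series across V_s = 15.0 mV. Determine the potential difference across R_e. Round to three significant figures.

V ≈ 1.25 mV

Total series resistance ΣR = 8.51 + 1.31 + 1.06 + 12.7 + 2.15 = 25.73 kΩ.
V = V_s · R/ΣR = 15.0 × 0.08356 = 1.253 mV.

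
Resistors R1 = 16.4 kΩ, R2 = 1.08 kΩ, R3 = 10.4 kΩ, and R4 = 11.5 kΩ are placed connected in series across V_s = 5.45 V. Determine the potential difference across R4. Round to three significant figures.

Total series resistance ΣR = 16.4 + 1.08 + 10.4 + 11.5 = 39.38 kΩ.
V = V_s · R/ΣR = 5.45 × 0.2920 = 1.592 V.

V ≈ 1.59 V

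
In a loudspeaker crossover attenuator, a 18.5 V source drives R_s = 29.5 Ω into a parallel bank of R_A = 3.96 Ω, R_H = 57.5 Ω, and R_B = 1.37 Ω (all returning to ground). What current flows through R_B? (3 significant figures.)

I ≈ 0.443 A

Equivalent of the parallel group: R_p = 1.000 Ω.
V_A by voltage divider: V_A = 18.5 × 1.000/(29.5 + 1.000) = 0.6066 V.
I(R_B) = V_A / R_B = 0.6066/1.37 = 0.4428 A.
(Check via current divider: I_total = 0.6066 A; share G_k/ΣG = 0.7300 → same result.)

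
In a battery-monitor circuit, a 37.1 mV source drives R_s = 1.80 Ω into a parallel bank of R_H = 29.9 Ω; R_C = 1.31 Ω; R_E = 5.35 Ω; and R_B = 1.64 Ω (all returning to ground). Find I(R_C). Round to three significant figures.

I ≈ 7.32 mA

Parallel bank: R_p = 1/(1/29.9 + 1/1.31 + 1/5.35 + 1/1.64) = 0.6276 Ω.
Node voltage V_A = V_s · R_p/(R_s + R_p) = 37.1 × 0.2585 = 9.591 mV.
I(R_C) = V_A / R_C = 9.591/1.31 = 7.321 mA.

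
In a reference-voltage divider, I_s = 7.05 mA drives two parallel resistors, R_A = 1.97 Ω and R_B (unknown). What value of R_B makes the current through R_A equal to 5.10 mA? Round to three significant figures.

In a two-way split, I_A/I_s = R_B/(R_A + R_B).
With f = 0.7234, R_B = R_A · f/(1−f) = 1.97 × 2.615 = 5.152 Ω.

R_B ≈ 5.15 Ω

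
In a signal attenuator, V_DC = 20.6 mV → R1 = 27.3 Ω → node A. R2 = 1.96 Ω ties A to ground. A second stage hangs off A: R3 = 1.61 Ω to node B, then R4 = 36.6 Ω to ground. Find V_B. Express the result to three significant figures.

V_B ≈ 1.26 mV

Node A sees R2 in parallel with the series input of stage 2, R3 + R4 = 38.21 Ω.
Effective lower resistance at A: R2 ‖ 38.21 = 1.864 Ω.
So V_A = 20.6 × 0.06393 = 1.317 mV.
V_B = V_A × 0.9579 = 1.261 mV.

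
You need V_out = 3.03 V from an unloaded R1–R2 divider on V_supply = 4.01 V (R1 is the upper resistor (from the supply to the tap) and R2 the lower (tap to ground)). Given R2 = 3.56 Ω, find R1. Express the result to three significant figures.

Required fraction k = V_out/V_supply = 0.7556.
R1 = R2·(1/k − 1) = 3.56 × 0.3234 = 1.151 Ω.

R1 ≈ 1.15 Ω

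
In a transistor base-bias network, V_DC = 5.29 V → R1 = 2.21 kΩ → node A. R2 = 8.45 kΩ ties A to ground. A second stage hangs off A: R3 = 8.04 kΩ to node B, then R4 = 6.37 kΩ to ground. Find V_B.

V_B ≈ 1.65 V

Node A sees R2 in parallel with the series input of stage 2, R3 + R4 = 14.41 kΩ.
Effective lower resistance at A: R2 ‖ 14.41 = 5.327 kΩ.
So V_A = 5.29 × 0.7068 = 3.739 V.
Stage 2 is unloaded, so V_B = V_A · R4/(R3+R4) = 3.739 × 6.37/14.41 = 1.653 V.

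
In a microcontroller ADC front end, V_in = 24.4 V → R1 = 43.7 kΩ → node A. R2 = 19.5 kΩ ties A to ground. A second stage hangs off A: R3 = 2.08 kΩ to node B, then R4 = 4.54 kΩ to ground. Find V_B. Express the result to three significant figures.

The second stage (R3 + R4 = 6.620 kΩ) loads node A in parallel with R2.
R2 ‖ (R3+R4) = 4.942 kΩ.
So V_A = 24.4 × 0.1016 = 2.479 V.
Stage 2 is unloaded, so V_B = V_A · R4/(R3+R4) = 2.479 × 4.54/6.620 = 1.700 V.

V_B ≈ 1.70 V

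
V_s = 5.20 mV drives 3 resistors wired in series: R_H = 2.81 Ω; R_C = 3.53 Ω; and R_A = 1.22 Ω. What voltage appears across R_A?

V ≈ 0.839 mV

Series total: ΣR = 2.81 + 3.53 + 1.22 = 7.560 Ω.
By the voltage-divider rule, V = 5.20 × 1.220/7.560 = 0.8392 mV.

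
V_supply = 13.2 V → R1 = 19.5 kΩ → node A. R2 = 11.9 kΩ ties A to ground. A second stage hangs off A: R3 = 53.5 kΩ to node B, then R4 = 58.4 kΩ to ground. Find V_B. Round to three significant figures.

V_B ≈ 2.45 V

The second stage (R3 + R4 = 111.9 kΩ) loads node A in parallel with R2.
Effective lower resistance at A: R2 ‖ 111.9 = 10.76 kΩ.
First divider: V_A = V_supply · 10.76/(19.5 + 10.76) = 4.693 V.
V_B = V_A × 0.5219 = 2.449 V.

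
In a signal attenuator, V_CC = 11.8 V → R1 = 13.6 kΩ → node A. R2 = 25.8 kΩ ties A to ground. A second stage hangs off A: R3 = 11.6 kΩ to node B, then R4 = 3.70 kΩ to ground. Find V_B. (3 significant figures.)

Node A sees R2 in parallel with the series input of stage 2, R3 + R4 = 15.30 kΩ.
R2 ‖ (R3+R4) = 9.604 kΩ.
First divider: V_A = V_CC · 9.604/(13.6 + 9.604) = 4.884 V.
Stage 2 is unloaded, so V_B = V_A · R4/(R3+R4) = 4.884 × 3.70/15.30 = 1.181 V.

V_B ≈ 1.18 V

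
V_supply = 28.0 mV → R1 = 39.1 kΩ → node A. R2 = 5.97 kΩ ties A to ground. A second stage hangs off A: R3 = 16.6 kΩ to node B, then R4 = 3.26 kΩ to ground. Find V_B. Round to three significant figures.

Looking into the second stage from A: R3 + R4 = 19.86 kΩ appears in parallel with R2.
R2 ‖ (R3+R4) = 4.590 kΩ.
First divider: V_A = V_supply · 4.590/(39.1 + 4.590) = 2.942 mV.
V_B = V_A × 0.1641 = 0.4829 mV.

V_B ≈ 0.483 mV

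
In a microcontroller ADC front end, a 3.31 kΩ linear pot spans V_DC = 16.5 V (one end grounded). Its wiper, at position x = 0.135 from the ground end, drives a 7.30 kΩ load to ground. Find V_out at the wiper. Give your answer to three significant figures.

Lower segment x·R_p = 0.4469 kΩ; upper segment (1−x)·R_p = 2.863 kΩ.
(x·R_p) ‖ R_L = 0.4211 kΩ.
Loaded-divider output: V_out = 16.5 × 0.1282 = 2.115 V.
(Unloaded: V_out = x·V_DC = 2.23 V.)

V_out ≈ 2.12 V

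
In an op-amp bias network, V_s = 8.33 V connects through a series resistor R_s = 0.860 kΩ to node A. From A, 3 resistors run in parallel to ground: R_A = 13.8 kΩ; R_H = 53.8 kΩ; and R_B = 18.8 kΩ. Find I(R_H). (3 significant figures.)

Combine the parallel branches: R_p = (1/13.8 + 1/53.8 + 1/18.8)⁻¹ = 6.933 kΩ.
V_A by voltage divider: V_A = 8.33 × 6.933/(0.860 + 6.933) = 7.411 V.
Branch current I = V_A/R_H = 7.411/53.8 = 0.1377 mA.

I ≈ 0.138 mA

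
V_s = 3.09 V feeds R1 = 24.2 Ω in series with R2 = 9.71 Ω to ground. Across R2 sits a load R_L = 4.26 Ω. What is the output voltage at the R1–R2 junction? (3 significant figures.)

V_out ≈ 0.337 V

First combine the lower leg with the load: R2 ‖ R_L = 2.961 Ω.
Now apply the divider: V_out = 3.09 × 0.1090 = 0.3369 V.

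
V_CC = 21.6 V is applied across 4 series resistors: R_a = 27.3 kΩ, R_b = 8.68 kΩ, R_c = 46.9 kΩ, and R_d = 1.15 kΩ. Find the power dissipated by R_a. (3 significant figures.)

P ≈ 1.80 mW

Series current I = V_CC/ΣR = 21.6/84.03 = 0.2571 mA.
V(R_a) = I·R = 7.017 V; P = V·I = 7.017 × 0.2571 = 1.804 mW.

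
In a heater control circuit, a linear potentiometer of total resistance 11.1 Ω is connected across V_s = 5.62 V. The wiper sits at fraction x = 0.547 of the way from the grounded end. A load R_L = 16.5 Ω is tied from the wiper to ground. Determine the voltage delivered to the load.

Split the track: R_lower = x·R_p = 6.072 Ω, R_upper = (1−x)·R_p = 5.028 Ω.
Lower segment in parallel with the load: 6.072 ‖ 16.5 = 4.438 Ω.
Then V_out = V_s · 4.438/(5.028 + 4.438) = 2.635 V.

V_out ≈ 2.63 V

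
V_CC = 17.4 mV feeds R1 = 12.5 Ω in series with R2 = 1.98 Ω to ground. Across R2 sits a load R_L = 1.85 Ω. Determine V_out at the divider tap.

The load sits in parallel with R2, giving an effective lower resistance R2' = R2·R_L/(R2+R_L) = 0.9564 Ω.
Now apply the divider: V_out = 17.4 × 0.07107 = 1.237 mV.

V_out ≈ 1.24 mV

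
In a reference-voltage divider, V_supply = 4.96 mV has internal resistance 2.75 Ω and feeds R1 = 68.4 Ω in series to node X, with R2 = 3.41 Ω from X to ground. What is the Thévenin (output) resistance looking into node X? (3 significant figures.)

R1' = 2.75 + 68.4 = 71.15 Ω (source resistance + R1).
Looking into X with the source shorted: R_th = R1'·R2/(R1'+R2) = 71.15 × 3.41/74.56 = 3.254 Ω.

R_th ≈ 3.25 Ω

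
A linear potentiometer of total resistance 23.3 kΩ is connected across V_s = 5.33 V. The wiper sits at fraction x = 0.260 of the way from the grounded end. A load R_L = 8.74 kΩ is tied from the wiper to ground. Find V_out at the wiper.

V_out ≈ 0.916 V

Split the track: R_lower = x·R_p = 6.058 kΩ, R_upper = (1−x)·R_p = 17.24 kΩ.
(x·R_p) ‖ R_L = 3.578 kΩ.
Loaded-divider output: V_out = 5.33 × 0.1719 = 0.9160 V.
(Unloaded: V_out = x·V_s = 1.39 V.)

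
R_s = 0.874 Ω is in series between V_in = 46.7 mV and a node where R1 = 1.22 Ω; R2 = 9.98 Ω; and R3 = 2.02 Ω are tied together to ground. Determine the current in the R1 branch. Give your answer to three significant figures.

I ≈ 17.1 mA

Combine the parallel branches: R_p = (1/1.22 + 1/9.98 + 1/2.02)⁻¹ = 0.7068 Ω.
V_A by voltage divider: V_A = 46.7 × 0.7068/(0.874 + 0.7068) = 20.88 mV.
Branch current I = V_A/R1 = 20.88/1.22 = 17.11 mA.
(Equivalently: I_total = 29.54 mA, then current-divider fraction G_k/ΣG = 0.5793.)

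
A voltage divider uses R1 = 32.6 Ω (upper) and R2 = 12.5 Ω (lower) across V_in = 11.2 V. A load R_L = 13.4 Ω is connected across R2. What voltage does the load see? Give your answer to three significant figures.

V_out ≈ 1.85 V

First combine the lower leg with the load: R2 ‖ R_L = 6.467 Ω.
Now apply the divider: V_out = 11.2 × 0.1655 = 1.854 V.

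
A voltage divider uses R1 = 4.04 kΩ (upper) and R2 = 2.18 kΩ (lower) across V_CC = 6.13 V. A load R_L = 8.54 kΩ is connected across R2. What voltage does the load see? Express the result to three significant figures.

First combine the lower leg with the load: R2 ‖ R_L = 1.737 kΩ.
Voltage divider with the loaded lower leg: V_out = 6.13 × 1.737/(4.04 + 1.737) = 6.13 × 0.3006 = 1.843 V.

V_out ≈ 1.84 V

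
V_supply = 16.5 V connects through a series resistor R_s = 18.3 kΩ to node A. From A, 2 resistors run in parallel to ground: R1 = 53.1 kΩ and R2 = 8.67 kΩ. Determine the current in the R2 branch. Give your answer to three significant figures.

I ≈ 0.551 mA

Combine the parallel branches: R_p = (1/53.1 + 1/8.67)⁻¹ = 7.453 kΩ.
V_A = 16.5 × 7.453/25.75 = 4.775 V.
I(R2) = V_A / R2 = 4.775/8.67 = 0.5508 mA.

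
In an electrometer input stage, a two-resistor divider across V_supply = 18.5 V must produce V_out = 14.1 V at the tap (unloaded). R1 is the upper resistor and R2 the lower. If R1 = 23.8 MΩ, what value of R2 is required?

R2 ≈ 76.3 MΩ

V_out/V_supply = R2/(R1+R2) = 0.7622.
So R2 = R1 · V_out/(V_supply − V_out) = 23.8 × 14.1/(18.5 − 14.1) = 23.8 × 3.205 = 76.27 MΩ.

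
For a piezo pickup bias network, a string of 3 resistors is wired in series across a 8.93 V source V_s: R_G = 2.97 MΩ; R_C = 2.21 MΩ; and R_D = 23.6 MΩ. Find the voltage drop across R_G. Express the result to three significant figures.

V ≈ 0.922 V

Total series resistance ΣR = 2.97 + 2.21 + 23.6 = 28.78 MΩ.
Voltage divider: V = V_s · (2.970 / 28.78) = 8.93 × 0.1032 = 0.9215 V.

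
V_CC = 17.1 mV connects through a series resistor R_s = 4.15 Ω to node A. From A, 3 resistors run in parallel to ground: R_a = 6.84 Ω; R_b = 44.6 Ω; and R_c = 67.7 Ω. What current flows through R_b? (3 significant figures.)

Combine the parallel branches: R_p = (1/6.84 + 1/44.6 + 1/67.7)⁻¹ = 5.453 Ω.
Node voltage V_A = V_CC · R_p/(R_s + R_p) = 17.1 × 0.5678 = 9.710 mV.
I(R_b) = V_A / R_b = 9.710/44.6 = 0.2177 mA.

I ≈ 0.218 mA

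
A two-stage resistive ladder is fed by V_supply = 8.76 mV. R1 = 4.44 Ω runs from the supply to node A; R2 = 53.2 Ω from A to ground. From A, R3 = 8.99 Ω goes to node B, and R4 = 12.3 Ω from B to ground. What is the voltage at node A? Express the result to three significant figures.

Node A sees R2 in parallel with the series input of stage 2, R3 + R4 = 21.29 Ω.
Effective lower resistance at A: R2 ‖ 21.29 = 15.21 Ω.
V_A = 8.76 × 15.21/(4.44 + 15.21) = 6.780 mV.

V_A ≈ 6.78 mV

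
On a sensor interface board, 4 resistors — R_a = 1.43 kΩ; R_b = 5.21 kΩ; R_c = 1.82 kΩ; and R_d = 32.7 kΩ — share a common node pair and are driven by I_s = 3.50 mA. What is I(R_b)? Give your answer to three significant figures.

I ≈ 0.457 mA

Total conductance ΣG = 1/1.43 + 1/5.21 + 1/1.82 + 1/32.7 = 1.471 (units of 1/kΩ).
Current divider: I(R_b) = I_s · G_k/ΣG = 3.50 × (0.1919/1.471) = 3.50 × 0.1305 = 0.4566 mA.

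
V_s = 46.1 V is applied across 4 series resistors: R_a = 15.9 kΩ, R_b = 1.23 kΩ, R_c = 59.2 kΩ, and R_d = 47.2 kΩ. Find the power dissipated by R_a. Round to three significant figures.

P ≈ 2.21 mW

ΣR = 123.5 kΩ → I = 46.1/123.5 = 0.3732 mA.
V(R_a) = I·R = 5.934 V; P = V·I = 5.934 × 0.3732 = 2.214 mW.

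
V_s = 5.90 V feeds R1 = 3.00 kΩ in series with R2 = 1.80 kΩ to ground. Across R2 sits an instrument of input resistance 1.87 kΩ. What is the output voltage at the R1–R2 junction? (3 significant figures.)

V_out ≈ 1.38 V

First combine the lower leg with the load: R2 ‖ R_L = 0.9172 kΩ.
Voltage divider with the loaded lower leg: V_out = 5.90 × 0.9172/(3.00 + 0.9172) = 5.90 × 0.2341 = 1.381 V.
(Unloaded it would be 2.21 V; the load pulls it down.)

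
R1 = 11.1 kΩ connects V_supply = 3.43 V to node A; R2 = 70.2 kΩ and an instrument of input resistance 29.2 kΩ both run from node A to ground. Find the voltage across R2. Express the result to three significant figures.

V_out ≈ 2.23 V

First combine the lower leg with the load: R2 ‖ R_L = 20.62 kΩ.
Then V_out = V_supply · R2'/(R1 + R2') = 3.43 × 20.62/31.72 = 2.230 V.
(Unloaded it would be 2.96 V; the load pulls it down.)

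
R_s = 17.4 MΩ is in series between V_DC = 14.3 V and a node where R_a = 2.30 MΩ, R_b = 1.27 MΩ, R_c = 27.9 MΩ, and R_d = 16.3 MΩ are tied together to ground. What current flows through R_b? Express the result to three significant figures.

Equivalent of the parallel group: R_p = 0.7579 MΩ.
Node voltage V_A = V_DC · R_p/(R_s + R_p) = 14.3 × 0.04174 = 0.5969 V.
I(R_b) = V_A / R_b = 0.5969/1.27 = 0.4700 µA.
(Check via current divider: I_total = 0.7875 µA; share G_k/ΣG = 0.5968 → same result.)

I ≈ 0.470 µA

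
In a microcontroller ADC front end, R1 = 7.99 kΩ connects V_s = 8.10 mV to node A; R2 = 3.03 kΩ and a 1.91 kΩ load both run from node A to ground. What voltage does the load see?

V_out ≈ 1.04 mV

The load sits in parallel with R2, giving an effective lower resistance R2' = R2·R_L/(R2+R_L) = 1.172 kΩ.
Then V_out = V_s · R2'/(R1 + R2') = 8.10 × 1.172/9.162 = 1.036 mV.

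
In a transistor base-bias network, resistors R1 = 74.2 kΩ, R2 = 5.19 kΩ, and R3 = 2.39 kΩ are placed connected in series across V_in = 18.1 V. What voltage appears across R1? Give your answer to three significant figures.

Total series resistance ΣR = 74.2 + 5.19 + 2.39 = 81.78 kΩ.
V = V_in · R/ΣR = 18.1 × 0.9073 = 16.42 V.

V ≈ 16.4 V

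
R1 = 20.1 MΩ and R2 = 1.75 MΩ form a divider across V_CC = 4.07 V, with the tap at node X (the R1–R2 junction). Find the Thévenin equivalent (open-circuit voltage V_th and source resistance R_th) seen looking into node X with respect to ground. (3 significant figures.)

V_th ≈ 0.326 V, R_th ≈ 1.61 MΩ

Open-circuit (no load on X): V_th = V_CC · R2/(R1 + R2) = 4.07 × 1.75/(20.10 + 1.75) = 0.3260 V.
Looking into X with the source shorted: R_th = R1·R2/(R1+R2) = 20.10 × 1.75/21.85 = 1.610 MΩ.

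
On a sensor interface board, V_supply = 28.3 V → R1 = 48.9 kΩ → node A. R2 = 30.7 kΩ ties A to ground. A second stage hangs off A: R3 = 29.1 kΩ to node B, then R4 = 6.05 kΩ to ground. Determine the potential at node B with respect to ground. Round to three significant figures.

The second stage (R3 + R4 = 35.15 kΩ) loads node A in parallel with R2.
Effective lower resistance at A: R2 ‖ 35.15 = 16.39 kΩ.
V_A = 28.3 × 16.39/(48.9 + 16.39) = 7.103 V.
Then the unloaded second divider: V_B = V_A × R4/(R3+R4) = 7.103 × 0.1721 = 1.223 V.

V_B ≈ 1.22 V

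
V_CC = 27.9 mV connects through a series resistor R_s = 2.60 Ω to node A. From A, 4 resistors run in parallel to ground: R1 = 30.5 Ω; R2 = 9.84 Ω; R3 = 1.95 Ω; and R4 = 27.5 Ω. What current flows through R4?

Equivalent of the parallel group: R_p = 1.463 Ω.
V_A = 27.9 × 1.463/4.063 = 10.05 mV.
Branch current I = V_A/R4 = 10.05/27.5 = 0.3653 mA.
(Equivalently: I_total = 6.867 mA, then current-divider fraction G_k/ΣG = 0.05319.)

I ≈ 0.365 mA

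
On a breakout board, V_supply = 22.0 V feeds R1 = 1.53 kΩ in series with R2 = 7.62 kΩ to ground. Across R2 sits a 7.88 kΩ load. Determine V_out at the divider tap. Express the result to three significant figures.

R2 ‖ R_L = (7.62 × 7.88)/(7.62 + 7.88) = 3.874 kΩ.
Voltage divider with the loaded lower leg: V_out = 22.0 × 3.874/(1.53 + 3.874) = 22.0 × 0.7169 = 15.77 V.

V_out ≈ 15.8 V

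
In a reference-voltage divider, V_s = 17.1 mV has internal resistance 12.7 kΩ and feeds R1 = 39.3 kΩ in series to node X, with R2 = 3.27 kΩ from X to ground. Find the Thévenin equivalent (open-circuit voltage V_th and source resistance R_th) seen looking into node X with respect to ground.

V_th ≈ 1.01 mV, R_th ≈ 3.08 kΩ

R1' = 12.7 + 39.3 = 52.00 kΩ (source resistance + R1).
With X open, the divider is unloaded: V_th = 17.1 × 3.27/55.27 = 1.012 mV.
Zeroing V_s shorts the top of R1' to ground, so R_th = R1' ‖ R2 = 3.077 kΩ.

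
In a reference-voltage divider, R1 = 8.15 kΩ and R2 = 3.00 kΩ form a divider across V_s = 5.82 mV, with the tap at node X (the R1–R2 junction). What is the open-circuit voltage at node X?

With X open, the divider is unloaded: V_th = 5.82 × 3.00/11.15 = 1.566 mV.

V_th ≈ 1.57 mV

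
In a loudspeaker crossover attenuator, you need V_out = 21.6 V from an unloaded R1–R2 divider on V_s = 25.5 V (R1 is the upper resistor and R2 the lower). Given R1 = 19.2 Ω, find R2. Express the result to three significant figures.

V_out/V_s = R2/(R1+R2) = 0.8471.
So R2 = R1 · V_out/(V_s − V_out) = 19.2 × 21.6/(25.5 − 21.6) = 19.2 × 5.538 = 106.3 Ω.

R2 ≈ 106 Ω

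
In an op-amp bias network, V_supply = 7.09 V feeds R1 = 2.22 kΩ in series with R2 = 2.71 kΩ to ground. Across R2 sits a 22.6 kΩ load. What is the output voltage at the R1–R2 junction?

The load sits in parallel with R2, giving an effective lower resistance R2' = R2·R_L/(R2+R_L) = 2.420 kΩ.
Voltage divider with the loaded lower leg: V_out = 7.09 × 2.420/(2.22 + 2.420) = 7.09 × 0.5215 = 3.698 V.

V_out ≈ 3.70 V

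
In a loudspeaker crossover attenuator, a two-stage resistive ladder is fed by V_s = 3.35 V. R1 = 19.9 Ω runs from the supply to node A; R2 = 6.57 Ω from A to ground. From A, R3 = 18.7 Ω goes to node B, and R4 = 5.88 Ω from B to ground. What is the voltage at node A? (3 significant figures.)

Looking into the second stage from A: R3 + R4 = 24.58 Ω appears in parallel with R2.
R2 ‖ (R3+R4) = 5.184 Ω.
V_A = 3.35 × 5.184/(19.9 + 5.184) = 0.6924 V.

V_A ≈ 0.692 V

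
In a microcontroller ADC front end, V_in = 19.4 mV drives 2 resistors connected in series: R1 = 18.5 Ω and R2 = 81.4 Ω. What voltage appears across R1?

V ≈ 3.59 mV

ΣR = 18.5 + 81.4 = 99.90 Ω.
Voltage divider: V = V_in · (18.50 / 99.90) = 19.4 × 0.1852 = 3.593 mV.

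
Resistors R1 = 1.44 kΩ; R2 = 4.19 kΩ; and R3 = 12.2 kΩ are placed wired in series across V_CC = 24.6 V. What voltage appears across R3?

V ≈ 16.8 V

Total series resistance ΣR = 1.44 + 4.19 + 12.2 = 17.83 kΩ.
V = V_CC · R/ΣR = 24.6 × 0.6842 = 16.83 V.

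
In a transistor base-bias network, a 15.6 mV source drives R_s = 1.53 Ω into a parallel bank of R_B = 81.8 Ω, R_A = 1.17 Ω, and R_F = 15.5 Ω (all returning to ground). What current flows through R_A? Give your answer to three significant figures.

Parallel bank: R_p = 1/(1/81.8 + 1/1.17 + 1/15.5) = 1.074 Ω.
Node voltage V_A = V_DC · R_p/(R_s + R_p) = 15.6 × 0.4124 = 6.433 mV.
Branch current I = V_A/R_A = 6.433/1.17 = 5.498 mA.

I ≈ 5.50 mA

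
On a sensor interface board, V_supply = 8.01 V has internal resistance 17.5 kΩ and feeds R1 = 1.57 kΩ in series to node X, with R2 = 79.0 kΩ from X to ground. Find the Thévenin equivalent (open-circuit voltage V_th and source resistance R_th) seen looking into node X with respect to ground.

V_th ≈ 6.45 V, R_th ≈ 15.4 kΩ

R1' = 17.5 + 1.57 = 19.07 kΩ (source resistance + R1).
With X open, the divider is unloaded: V_th = 8.01 × 79.0/98.07 = 6.452 V.
With V_supply suppressed (replaced by a short), R_th = R1' ‖ R2 = (19.07 × 79.0)/(19.07 + 79.0) = 15.36 kΩ.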